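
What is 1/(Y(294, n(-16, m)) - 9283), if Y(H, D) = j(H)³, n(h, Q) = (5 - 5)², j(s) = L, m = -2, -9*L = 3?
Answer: -27/250642 ≈ -0.00010772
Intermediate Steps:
L = -⅓ (L = -⅑*3 = -⅓ ≈ -0.33333)
j(s) = -⅓
n(h, Q) = 0 (n(h, Q) = 0² = 0)
Y(H, D) = -1/27 (Y(H, D) = (-⅓)³ = -1/27)
1/(Y(294, n(-16, m)) - 9283) = 1/(-1/27 - 9283) = 1/(-250642/27) = -27/250642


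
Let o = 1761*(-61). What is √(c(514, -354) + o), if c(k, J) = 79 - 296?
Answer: I*√107638 ≈ 328.08*I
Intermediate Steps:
c(k, J) = -217
o = -107421
√(c(514, -354) + o) = √(-217 - 107421) = √(-107638) = I*√107638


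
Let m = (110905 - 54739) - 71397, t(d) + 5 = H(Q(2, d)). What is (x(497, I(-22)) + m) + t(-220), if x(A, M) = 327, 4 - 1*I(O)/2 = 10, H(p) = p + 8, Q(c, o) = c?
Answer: -14899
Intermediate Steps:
H(p) = 8 + p
I(O) = -12 (I(O) = 8 - 2*10 = 8 - 20 = -12)
t(d) = 5 (t(d) = -5 + (8 + 2) = -5 + 10 = 5)
m = -15231 (m = 56166 - 71397 = -15231)
(x(497, I(-22)) + m) + t(-220) = (327 - 15231) + 5 = -14904 + 5 = -14899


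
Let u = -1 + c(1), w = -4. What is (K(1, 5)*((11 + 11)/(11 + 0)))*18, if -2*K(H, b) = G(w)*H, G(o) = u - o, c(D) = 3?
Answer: -108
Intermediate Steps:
u = 2 (u = -1 + 3 = 2)
G(o) = 2 - o
K(H, b) = -3*H (K(H, b) = -(2 - 1*(-4))*H/2 = -(2 + 4)*H/2 = -3*H)
(K(1, 5)*((11 + 11)/(11 + 0)))*18 = ((-3*1)*((11 + 11)/(11 + 0)))*18 = -66/11*18 = -3*2*18 = -6*18 = -108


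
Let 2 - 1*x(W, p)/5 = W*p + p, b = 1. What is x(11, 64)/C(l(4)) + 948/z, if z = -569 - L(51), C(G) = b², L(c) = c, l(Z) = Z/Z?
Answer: -593887/155 ≈ -3831.5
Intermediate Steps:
x(W, p) = 10 - 5*p - 5*W*p (x(W, p) = 10 - 5*(W*p + p) = 10 - 5*(p + W*p) = 10 + (-5*p - 5*W*p) = 10 - 5*p - 5*W*p)
l(Z) = 1
C(G) = 1 (C(G) = 1² = 1)
z = -620 (z = -569 - 1*51 = -569 - 51 = -620)
x(11, 64)/C(l(4)) + 948/z = (10 - 5*64 - 5*11*64)/1 + 948/(-620) = (10 - 320 - 3520)*1 + 948*(-1/620) = -3830*1 - 237/155 = -3830 - 237/155 = -593887/155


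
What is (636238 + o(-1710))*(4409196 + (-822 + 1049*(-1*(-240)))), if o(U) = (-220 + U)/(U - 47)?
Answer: 5209433762220864/1757 ≈ 2.9650e+12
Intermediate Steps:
o(U) = (-220 + U)/(-47 + U)
(636238 + o(-1710))*(4409196 + (-822 + 1049*(-1*(-240)))) = (636238 + (-220 - 1710)/(-47 - 1710))*(4409196 + (-822 + 1049*(-1*(-240)))) = (636238 - 1930/(-1757))*(4409196 + (-822 + 1049*240)) = (636238 - 1/1757*(-1930))*(4409196 + (-822 + 251760)) = (636238 + 1930/1757)*(4409196 + 250938) = (1117872096/1757)*4660134 = 5209433762220864/1757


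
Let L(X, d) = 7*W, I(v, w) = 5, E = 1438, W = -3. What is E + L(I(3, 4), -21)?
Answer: 1417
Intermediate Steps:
L(X, d) = -21 (L(X, d) = 7*(-3) = -21)
E + L(I(3, 4), -21) = 1438 - 21 = 1417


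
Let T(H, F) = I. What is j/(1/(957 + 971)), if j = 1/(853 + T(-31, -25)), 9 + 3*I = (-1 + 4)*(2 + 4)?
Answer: 241/107 ≈ 2.2523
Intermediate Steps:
I = 3 (I = -3 + ((-1 + 4)*(2 + 4))/3 = -3 + (3*6)/3 = -3 + (⅓)*18 = -3 + 6 = 3)
T(H, F) = 3
j = 1/856 (j = 1/(853 + 3) = 1/856 ≈ 0.0011682)
j/(1/(957 + 971)) = 1/(856*(1/(957 + 971))) = 1/(856*(1/1928)) = (1/856)*1928 = 241/107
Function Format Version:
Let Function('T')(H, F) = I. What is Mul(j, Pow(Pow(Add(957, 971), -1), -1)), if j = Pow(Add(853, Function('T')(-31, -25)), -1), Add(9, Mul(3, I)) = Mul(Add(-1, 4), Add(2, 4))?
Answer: Rational(241, 107) ≈ 2.2523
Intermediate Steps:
I = 3 (I = Add(-3, Mul(Rational(1, 3), Mul(Add(-1, 4), Add(2, 4)))) = Add(-3, Mul(Rational(1, 3), Mul(3, 6))) = Add(-3, Mul(Rational(1, 3), 18)) = Add(-3, 6) = 3)
Function('T')(H, F) = 3
j = Rational(1, 856) (j = Pow(Add(853, 3), -1) = Pow(856, -1) = Rational(1, 856) ≈ 0.0011682)
Mul(j, Pow(Pow(Add(957, 971), -1), -1)) = Mul(Rational(1, 856), Pow(Pow(Add(957, 971), -1), -1)) = Mul(Rational(1, 856), Pow(Pow(1928, -1), -1)) = Mul(Rational(1, 856), Pow(Rational(1, 1928), -1)) = Mul(Rational(1, 856), 1928) = Rational(241, 107)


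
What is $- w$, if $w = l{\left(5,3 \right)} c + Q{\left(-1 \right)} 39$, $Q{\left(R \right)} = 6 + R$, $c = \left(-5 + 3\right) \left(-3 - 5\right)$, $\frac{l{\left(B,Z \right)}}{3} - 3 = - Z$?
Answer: $-195$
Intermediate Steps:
$l{\left(B,Z \right)} = 9 - 3 Z$ ($l{\left(B,Z \right)} = 9 + 3 \left(- Z\right) = 9 - 3 Z$)
$c = 16$ ($c = \left(-2\right) \left(-8\right) = 16$)
$w = 195$ ($w = \left(9 - 9\right) 16 + \left(6 - 1\right) 39 = \left(9 - 9\right) 16 + 5 \cdot 39 = 0 \cdot 16 + 195 = 0 + 195 = 195$)
$- w = \left(-1\right) 195 = -195$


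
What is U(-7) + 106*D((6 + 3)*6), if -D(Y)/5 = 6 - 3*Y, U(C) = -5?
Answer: 82675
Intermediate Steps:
D(Y) = -30 + 15*Y (D(Y) = -5*(6 - 3*Y) = -30 + 15*Y)
U(-7) + 106*D((6 + 3)*6) = -5 + 106*(-30 + 15*((6 + 3)*6)) = -5 + 106*(-30 + 15*(9*6)) = -5 + 106*(-30 + 15*54) = -5 + 106*(-30 + 810) = -5 + 106*780 = -5 + 82680 = 82675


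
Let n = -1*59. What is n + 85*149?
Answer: 12606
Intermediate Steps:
n = -59
n + 85*149 = -59 + 85*149 = -59 + 12665 = 12606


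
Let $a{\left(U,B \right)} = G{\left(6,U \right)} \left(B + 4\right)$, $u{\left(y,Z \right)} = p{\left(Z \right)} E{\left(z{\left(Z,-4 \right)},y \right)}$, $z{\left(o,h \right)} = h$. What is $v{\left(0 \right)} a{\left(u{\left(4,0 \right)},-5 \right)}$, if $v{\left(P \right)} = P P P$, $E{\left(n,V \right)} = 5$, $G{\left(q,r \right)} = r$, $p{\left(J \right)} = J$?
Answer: $0$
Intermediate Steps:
$u{\left(y,Z \right)} = 5 Z$ ($u{\left(y,Z \right)} = Z 5 = 5 Z$)
$v{\left(P \right)} = P^{3}$ ($v{\left(P \right)} = P^{2} P = P^{3}$)
$a{\left(U,B \right)} = U \left(4 + B\right)$ ($a{\left(U,B \right)} = U \left(B + 4\right) = U \left(4 + B\right)$)
$v{\left(0 \right)} a{\left(u{\left(4,0 \right)},-5 \right)} = 0^{3} \cdot 5 \cdot 0 \left(4 - 5\right) = 0 \cdot 0 \left(-1\right) = 0 \cdot 0 = 0$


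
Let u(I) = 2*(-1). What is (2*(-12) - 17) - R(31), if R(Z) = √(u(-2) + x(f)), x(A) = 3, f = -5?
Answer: -42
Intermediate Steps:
u(I) = -2
R(Z) = 1 (R(Z) = √(-2 + 3) = √1 = 1)
(2*(-12) - 17) - R(31) = (2*(-12) - 17) - 1*1 = (-24 - 17) - 1 = -41 - 1 = -42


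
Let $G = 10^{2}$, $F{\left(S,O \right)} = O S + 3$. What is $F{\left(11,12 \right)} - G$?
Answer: $35$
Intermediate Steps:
$F{\left(S,O \right)} = 3 + O S$
$G = 100$
$F{\left(11,12 \right)} - G = \left(3 + 12 \cdot 11\right) - 100 = \left(3 + 132\right) - 100 = 135 - 100 = 35$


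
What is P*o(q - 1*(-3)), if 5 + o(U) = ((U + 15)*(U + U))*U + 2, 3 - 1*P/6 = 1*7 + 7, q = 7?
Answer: -329802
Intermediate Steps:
P = -66 (P = 18 - 6*(1*7 + 7) = 18 - 6*(7 + 7) = 18 - 6*14 = 18 - 84 = -66)
o(U) = -3 + 2*U²*(15 + U) (o(U) = -5 + (((U + 15)*(U + U))*U + 2) = -5 + (((15 + U)*(2*U))*U + 2) = -5 + ((2*U*(15 + U))*U + 2) = -5 + (2*U²*(15 + U) + 2) = -5 + (2 + 2*U²*(15 + U)) = -3 + 2*U²*(15 + U))
P*o(q - 1*(-3)) = -66*(-3 + 2*(7 - 1*(-3))³ + 30*(7 - 1*(-3))²) = -66*(-3 + 2*(7 + 3)³ + 30*(7 + 3)²) = -66*(-3 + 2*10³ + 30*10²) = -66*(-3 + 2*1000 + 30*100) = -66*(-3 + 2000 + 3000) = -66*4997 = -329802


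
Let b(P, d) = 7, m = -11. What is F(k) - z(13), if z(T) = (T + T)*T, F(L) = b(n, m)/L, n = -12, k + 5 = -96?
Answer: -34145/101 ≈ -338.07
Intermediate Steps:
k = -101 (k = -5 - 96 = -101)
F(L) = 7/L
z(T) = 2*T**2 (z(T) = (2*T)*T = 2*T**2)
F(k) - z(13) = 7/(-101) - 2*13**2 = 7*(-1/101) - 2*169 = -7/101 - 1*338 = -7/101 - 338 = -34145/101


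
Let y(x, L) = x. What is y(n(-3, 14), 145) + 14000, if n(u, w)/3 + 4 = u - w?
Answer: 13937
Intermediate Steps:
n(u, w) = -12 - 3*w + 3*u (n(u, w) = -12 + 3*(u - w) = -12 + (-3*w + 3*u) = -12 - 3*w + 3*u)
y(n(-3, 14), 145) + 14000 = (-12 - 3*14 + 3*(-3)) + 14000 = (-12 - 42 - 9) + 14000 = -63 + 14000 = 13937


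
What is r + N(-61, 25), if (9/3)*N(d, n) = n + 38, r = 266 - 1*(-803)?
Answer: 1090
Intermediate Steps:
r = 1069 (r = 266 + 803 = 1069)
N(d, n) = 38/3 + n/3 (N(d, n) = (n + 38)/3 = (38 + n)/3 = 38/3 + n/3)
r + N(-61, 25) = 1069 + (38/3 + (1/3)*25) = 1069 + (38/3 + 25/3) = 1069 + 21 = 1090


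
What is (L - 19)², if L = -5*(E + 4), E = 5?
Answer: 4096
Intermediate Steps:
L = -45 (L = -5*(5 + 4) = -5*9 = -45)
(L - 19)² = (-45 - 19)² = (-64)² = 4096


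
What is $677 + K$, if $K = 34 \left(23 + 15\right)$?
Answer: $1969$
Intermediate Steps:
$K = 1292$ ($K = 34 \cdot 38 = 1292$)
$677 + K = 677 + 1292 = 1969$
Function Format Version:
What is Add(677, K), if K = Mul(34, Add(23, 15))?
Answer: 1969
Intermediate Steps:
K = 1292 (K = Mul(34, 38) = 1292)
Add(677, K) = Add(677, 1292) = 1969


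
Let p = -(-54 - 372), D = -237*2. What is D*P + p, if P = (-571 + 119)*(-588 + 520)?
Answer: -14568438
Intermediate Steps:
D = -474
p = 426 (p = -1*(-426) = 426)
P = 30736 (P = -452*(-68) = 30736)
D*P + p = -474*30736 + 426 = -14568864 + 426 = -14568438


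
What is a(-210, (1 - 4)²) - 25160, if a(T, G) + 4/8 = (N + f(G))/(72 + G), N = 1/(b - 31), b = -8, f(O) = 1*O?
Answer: -158963339/6318 ≈ -25160.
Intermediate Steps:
f(O) = O
N = -1/39 (N = 1/(-8 - 31) = 1/(-39) = -1/39 ≈ -0.025641)
a(T, G) = -½ + (-1/39 + G)/(72 + G)
a(-210, (1 - 4)²) - 25160 = (-2810 + 39*(1 - 4)²)/(78*(72 + (1 - 4)²)) - 25160 = (-2810 + 39*(-3)²)/(78*(72 + (-3)²)) - 25160 = (-2810 + 39*9)/(78*(72 + 9)) - 25160 = (1/78)*(-2810 + 351)/81 - 25160 = (1/78)*(1/81)*(-2459) - 25160 = -2459/6318 - 25160 = -158963339/6318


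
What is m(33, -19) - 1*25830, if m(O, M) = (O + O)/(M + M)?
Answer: -490803/19 ≈ -25832.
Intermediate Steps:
m(O, M) = O/M (m(O, M) = (2*O)/((2*M)) = (2*O)*(1/(2*M)) = O/M)
m(33, -19) - 1*25830 = 33/(-19) - 1*25830 = 33*(-1/19) - 25830 = -33/19 - 25830 = -490803/19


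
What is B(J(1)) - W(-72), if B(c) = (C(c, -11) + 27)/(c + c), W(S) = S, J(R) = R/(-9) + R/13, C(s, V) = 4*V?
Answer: 2565/8 ≈ 320.63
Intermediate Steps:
J(R) = -4*R/117 (J(R) = R*(-1/9) + R*(1/13) = -R/9 + R/13 = -4*R/117)
B(c) = -17/(2*c) (B(c) = (4*(-11) + 27)/(c + c) = (-44 + 27)/((2*c)) = -17/(2*c))
B(J(1)) - W(-72) = -17/(2*((-4/117*1))) - 1*(-72) = -17/(2*(-4/117)) + 72 = -17/2*(-117/4) + 72 = 1989/8 + 72 = 2565/8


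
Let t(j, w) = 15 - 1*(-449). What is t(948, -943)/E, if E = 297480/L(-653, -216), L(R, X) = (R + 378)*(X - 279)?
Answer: 526350/2479 ≈ 212.32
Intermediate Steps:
t(j, w) = 464 (t(j, w) = 15 + 449 = 464)
L(R, X) = (-279 + X)*(378 + R) (L(R, X) = (378 + R)*(-279 + X) = (-279 + X)*(378 + R))
E = 19832/9075 (E = 297480/(-105462 - 279*(-653) + 378*(-216) - 653*(-216)) = 297480/(-105462 + 182187 - 81648 + 141048) = 297480/136125 = 297480*(1/136125) = 19832/9075 ≈ 2.1853)
t(948, -943)/E = 464/(19832/9075) = 464*(9075/19832) = 526350/2479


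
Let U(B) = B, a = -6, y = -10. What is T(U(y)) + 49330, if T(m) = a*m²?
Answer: 48730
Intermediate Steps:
T(m) = -6*m²
T(U(y)) + 49330 = -6*(-10)² + 49330 = -6*100 + 49330 = -600 + 49330 = 48730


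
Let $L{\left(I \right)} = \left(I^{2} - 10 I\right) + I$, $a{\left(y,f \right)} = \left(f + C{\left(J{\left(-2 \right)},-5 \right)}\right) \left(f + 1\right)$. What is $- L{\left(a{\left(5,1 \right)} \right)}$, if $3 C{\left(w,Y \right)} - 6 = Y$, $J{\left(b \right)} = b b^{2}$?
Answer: $\frac{152}{9} \approx 16.889$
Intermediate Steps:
$J{\left(b \right)} = b^{3}$
$C{\left(w,Y \right)} = 2 + \frac{Y}{3}$
$a{\left(y,f \right)} = \left(1 + f\right) \left(\frac{1}{3} + f\right)$ ($a{\left(y,f \right)} = \left(f + \left(2 + \frac{1}{3} \left(-5\right)\right)\right) \left(f + 1\right) = \left(f + \left(2 - \frac{5}{3}\right)\right) \left(1 + f\right) = \left(f + \frac{1}{3}\right) \left(1 + f\right) = \left(\frac{1}{3} + f\right) \left(1 + f\right) = \left(1 + f\right) \left(\frac{1}{3} + f\right)$)
$L{\left(I \right)} = I^{2} - 9 I$
$- L{\left(a{\left(5,1 \right)} \right)} = - \left(\frac{1}{3} + 1^{2} + \frac{4}{3} \cdot 1\right) \left(-9 + \left(\frac{1}{3} + 1^{2} + \frac{4}{3} \cdot 1\right)\right) = - \left(\frac{1}{3} + 1 + \frac{4}{3}\right) \left(-9 + \left(\frac{1}{3} + 1 + \frac{4}{3}\right)\right) = - \frac{8 \left(-9 + \frac{8}{3}\right)}{3} = - \frac{8 \left(-19\right)}{3 \cdot 3} = \left(-1\right) \left(- \frac{152}{9}\right) = \frac{152}{9}$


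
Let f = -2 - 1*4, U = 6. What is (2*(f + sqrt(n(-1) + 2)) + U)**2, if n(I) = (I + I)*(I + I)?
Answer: 60 - 24*sqrt(6) ≈ 1.2122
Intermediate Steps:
n(I) = 4*I**2 (n(I) = (2*I)*(2*I) = 4*I**2)
f = -6 (f = -2 - 4 = -6)
(2*(f + sqrt(n(-1) + 2)) + U)**2 = (2*(-6 + sqrt(4*(-1)**2 + 2)) + 6)**2 = (2*(-6 + sqrt(4*1 + 2)) + 6)**2 = (2*(-6 + sqrt(4 + 2)) + 6)**2 = (2*(-6 + sqrt(6)) + 6)**2 = ((-12 + 2*sqrt(6)) + 6)**2 = (-6 + 2*sqrt(6))**2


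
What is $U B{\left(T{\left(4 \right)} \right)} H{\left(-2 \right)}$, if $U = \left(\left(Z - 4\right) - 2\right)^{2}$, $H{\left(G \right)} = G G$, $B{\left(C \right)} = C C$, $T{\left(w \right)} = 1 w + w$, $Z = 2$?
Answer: $4096$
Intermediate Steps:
$T{\left(w \right)} = 2 w$ ($T{\left(w \right)} = w + w = 2 w$)
$B{\left(C \right)} = C^{2}$
$H{\left(G \right)} = G^{2}$
$U = 16$ ($U = \left(\left(2 - 4\right) - 2\right)^{2} = \left(-2 - 2\right)^{2} = \left(-4\right)^{2} = 16$)
$U B{\left(T{\left(4 \right)} \right)} H{\left(-2 \right)} = 16 \left(2 \cdot 4\right)^{2} \left(-2\right)^{2} = 16 \cdot 8^{2} \cdot 4 = 16 \cdot 64 \cdot 4 = 16 \cdot 256 = 4096$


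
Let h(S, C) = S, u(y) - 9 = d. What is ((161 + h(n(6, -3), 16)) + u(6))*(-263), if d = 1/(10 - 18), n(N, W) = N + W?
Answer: -363729/8 ≈ -45466.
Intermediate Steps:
d = -⅛ (d = 1/(-8) = -⅛ ≈ -0.12500)
u(y) = 71/8 (u(y) = 9 - ⅛ = 71/8)
((161 + h(n(6, -3), 16)) + u(6))*(-263) = ((161 + (6 - 3)) + 71/8)*(-263) = ((161 + 3) + 71/8)*(-263) = (164 + 71/8)*(-263) = (1383/8)*(-263) = -363729/8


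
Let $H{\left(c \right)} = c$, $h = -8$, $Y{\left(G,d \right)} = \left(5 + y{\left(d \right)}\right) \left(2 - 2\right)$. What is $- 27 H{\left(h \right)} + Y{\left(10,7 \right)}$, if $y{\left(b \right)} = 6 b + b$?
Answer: $216$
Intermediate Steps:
$y{\left(b \right)} = 7 b$
$Y{\left(G,d \right)} = 0$ ($Y{\left(G,d \right)} = \left(5 + 7 d\right) \left(2 - 2\right) = \left(5 + 7 d\right) 0 = 0$)
$- 27 H{\left(h \right)} + Y{\left(10,7 \right)} = \left(-27\right) \left(-8\right) + 0 = 216 + 0 = 216$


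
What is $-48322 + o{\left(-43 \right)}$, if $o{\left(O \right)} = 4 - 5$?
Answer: $-48323$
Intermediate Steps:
$o{\left(O \right)} = -1$ ($o{\left(O \right)} = 4 - 5 = -1$)
$-48322 + o{\left(-43 \right)} = -48322 - 1 = -48323$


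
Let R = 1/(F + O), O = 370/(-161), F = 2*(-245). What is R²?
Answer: 25921/6282147600 ≈ 4.1261e-6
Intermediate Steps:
F = -490
O = -370/161 (O = 370*(-1/161) = -370/161 ≈ -2.2981)
R = -161/79260 (R = 1/(-490 - 370/161) = 1/(-79260/161) = -161/79260 ≈ -0.0020313)
R² = (-161/79260)² = 25921/6282147600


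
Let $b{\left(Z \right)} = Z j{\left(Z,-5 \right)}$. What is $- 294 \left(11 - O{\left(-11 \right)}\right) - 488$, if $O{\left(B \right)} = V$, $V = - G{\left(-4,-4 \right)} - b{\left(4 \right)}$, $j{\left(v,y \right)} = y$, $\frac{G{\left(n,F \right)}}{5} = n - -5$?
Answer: $688$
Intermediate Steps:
$G{\left(n,F \right)} = 25 + 5 n$ ($G{\left(n,F \right)} = 5 \left(n - -5\right) = 5 \left(n + 5\right) = 5 \left(5 + n\right) = 25 + 5 n$)
$b{\left(Z \right)} = - 5 Z$ ($b{\left(Z \right)} = Z \left(-5\right) = - 5 Z$)
$V = 15$ ($V = - (25 + 5 \left(-4\right)) - \left(-5\right) 4 = - (25 - 20) - -20 = \left(-1\right) 5 + 20 = -5 + 20 = 15$)
$O{\left(B \right)} = 15$
$- 294 \left(11 - O{\left(-11 \right)}\right) - 488 = - 294 \left(11 - 15\right) - 488 = \left(-294\right) \left(-4\right) - 488 = 1176 - 488 = 688$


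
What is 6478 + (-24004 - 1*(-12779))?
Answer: -4747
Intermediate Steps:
6478 + (-24004 - 1*(-12779)) = 6478 + (-24004 + 12779) = 6478 - 11225 = -4747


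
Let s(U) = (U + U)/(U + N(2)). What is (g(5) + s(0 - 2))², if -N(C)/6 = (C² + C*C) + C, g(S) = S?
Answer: 24649/961 ≈ 25.649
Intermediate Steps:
N(C) = -12*C² - 6*C (N(C) = -6*((C² + C*C) + C) = -6*((C² + C²) + C) = -6*(2*C² + C) = -6*(C + 2*C²) = -12*C² - 6*C)
s(U) = 2*U/(-60 + U) (s(U) = (U + U)/(U - 6*2*(1 + 2*2)) = (2*U)/(U - 6*2*(1 + 4)) = (2*U)/(U - 6*2*5) = (2*U)/(U - 60) = (2*U)/(-60 + U) = 2*U/(-60 + U))
(g(5) + s(0 - 2))² = (5 + 2*(0 - 2)/(-60 + (0 - 2)))² = (5 + 2*(-2)/(-60 - 2))² = (5 + 2*(-2)/(-62))² = (5 + 2*(-2)*(-1/62))² = (5 + 2/31)² = (157/31)² = 24649/961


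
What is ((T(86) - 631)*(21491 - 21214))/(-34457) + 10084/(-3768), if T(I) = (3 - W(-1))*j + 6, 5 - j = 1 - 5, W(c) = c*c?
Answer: 71520841/32458494 ≈ 2.2035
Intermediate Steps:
W(c) = c²
j = 9 (j = 5 - (1 - 5) = 5 - 1*(-4) = 5 + 4 = 9)
T(I) = 24 (T(I) = (3 - 1*(-1)²)*9 + 6 = (3 - 1*1)*9 + 6 = (3 - 1)*9 + 6 = 2*9 + 6 = 18 + 6 = 24)
((T(86) - 631)*(21491 - 21214))/(-34457) + 10084/(-3768) = ((24 - 631)*(21491 - 21214))/(-34457) + 10084/(-3768) = -607*277*(-1/34457) + 10084*(-1/3768) = -168139*(-1/34457) - 2521/942 = 168139/34457 - 2521/942 = 71520841/32458494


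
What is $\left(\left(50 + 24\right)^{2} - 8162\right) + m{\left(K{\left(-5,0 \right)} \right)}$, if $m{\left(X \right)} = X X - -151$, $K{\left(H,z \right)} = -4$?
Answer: $-2519$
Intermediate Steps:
$m{\left(X \right)} = 151 + X^{2}$ ($m{\left(X \right)} = X^{2} + 151 = 151 + X^{2}$)
$\left(\left(50 + 24\right)^{2} - 8162\right) + m{\left(K{\left(-5,0 \right)} \right)} = \left(\left(50 + 24\right)^{2} - 8162\right) + \left(151 + \left(-4\right)^{2}\right) = \left(74^{2} - 8162\right) + \left(151 + 16\right) = \left(5476 - 8162\right) + 167 = -2686 + 167 = -2519$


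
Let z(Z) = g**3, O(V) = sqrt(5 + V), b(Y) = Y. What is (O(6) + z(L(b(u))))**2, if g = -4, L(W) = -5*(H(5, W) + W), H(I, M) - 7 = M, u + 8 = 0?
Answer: (-64 + sqrt(11))**2 ≈ 3682.5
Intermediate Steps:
u = -8 (u = -8 + 0 = -8)
H(I, M) = 7 + M
L(W) = -35 - 10*W (L(W) = -5*((7 + W) + W) = -5*(7 + 2*W) = -35 - 10*W)
z(Z) = -64 (z(Z) = (-4)**3 = -64)
(O(6) + z(L(b(u))))**2 = (sqrt(5 + 6) - 64)**2 = (sqrt(11) - 64)**2 = (-64 + sqrt(11))**2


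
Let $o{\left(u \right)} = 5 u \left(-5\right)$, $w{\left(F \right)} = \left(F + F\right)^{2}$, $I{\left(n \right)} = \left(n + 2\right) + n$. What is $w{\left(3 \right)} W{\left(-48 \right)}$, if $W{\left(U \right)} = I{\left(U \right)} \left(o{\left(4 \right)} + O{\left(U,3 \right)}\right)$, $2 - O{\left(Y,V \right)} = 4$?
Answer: $345168$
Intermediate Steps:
$I{\left(n \right)} = 2 + 2 n$ ($I{\left(n \right)} = \left(2 + n\right) + n = 2 + 2 n$)
$w{\left(F \right)} = 4 F^{2}$ ($w{\left(F \right)} = \left(2 F\right)^{2} = 4 F^{2}$)
$o{\left(u \right)} = - 25 u$
$O{\left(Y,V \right)} = -2$ ($O{\left(Y,V \right)} = 2 - 4 = -2$)
$W{\left(U \right)} = -204 - 204 U$ ($W{\left(U \right)} = \left(2 + 2 U\right) \left(\left(-25\right) 4 - 2\right) = \left(2 + 2 U\right) \left(-100 - 2\right) = \left(2 + 2 U\right) \left(-102\right) = -204 - 204 U$)
$w{\left(3 \right)} W{\left(-48 \right)} = 4 \cdot 3^{2} \left(-204 - -9792\right) = 4 \cdot 9 \left(-204 + 9792\right) = 36 \cdot 9588 = 345168$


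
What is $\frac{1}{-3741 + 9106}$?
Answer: $\frac{1}{5365} \approx 0.00018639$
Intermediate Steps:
$\frac{1}{-3741 + 9106} = \frac{1}{5365}$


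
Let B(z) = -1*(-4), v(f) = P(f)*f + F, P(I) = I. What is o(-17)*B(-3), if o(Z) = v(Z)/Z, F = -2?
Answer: -1148/17 ≈ -67.529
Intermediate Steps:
v(f) = -2 + f² (v(f) = f*f - 2 = f² - 2 = -2 + f²)
o(Z) = (-2 + Z²)/Z
B(z) = 4
o(-17)*B(-3) = (-17 - 2/(-17))*4 = (-17 - 2*(-1/17))*4 = (-17 + 2/17)*4 = -287/17*4 = -1148/17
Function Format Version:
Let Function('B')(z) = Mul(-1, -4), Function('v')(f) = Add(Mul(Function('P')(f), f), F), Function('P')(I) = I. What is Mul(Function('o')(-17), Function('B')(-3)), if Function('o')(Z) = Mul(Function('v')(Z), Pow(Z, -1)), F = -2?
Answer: Rational(-1148, 17) ≈ -67.529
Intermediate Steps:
Function('v')(f) = Add(-2, Pow(f, 2)) (Function('v')(f) = Add(Mul(f, f), -2) = Add(Pow(f, 2), -2) = Add(-2, Pow(f, 2)))
Function('o')(Z) = Mul(Pow(Z, -1), Add(-2, Pow(Z, 2))) (Function('o')(Z) = Mul(Add(-2, Pow(Z, 2)), Pow(Z, -1)) = Mul(Pow(Z, -1), Add(-2, Pow(Z, 2))))
Function('B')(z) = 4
Mul(Function('o')(-17), Function('B')(-3)) = Mul(Add(-17, Mul(-2, Pow(-17, -1))), 4) = Mul(Add(-17, Mul(-2, Rational(-1, 17))), 4) = Mul(Add(-17, Rational(2, 17)), 4) = Mul(Rational(-287, 17), 4) = Rational(-1148, 17)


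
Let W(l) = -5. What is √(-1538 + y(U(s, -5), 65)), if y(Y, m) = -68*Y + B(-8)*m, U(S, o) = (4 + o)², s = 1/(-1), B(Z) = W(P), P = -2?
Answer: I*√1931 ≈ 43.943*I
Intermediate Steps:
B(Z) = -5
s = -1
y(Y, m) = -68*Y - 5*m
√(-1538 + y(U(s, -5), 65)) = √(-1538 + (-68*(4 - 5)² - 5*65)) = √(-1538 + (-68*(-1)² - 325)) = √(-1538 + (-68*1 - 325)) = √(-1538 + (-68 - 325)) = √(-1538 - 393) = √(-1931) = I*√1931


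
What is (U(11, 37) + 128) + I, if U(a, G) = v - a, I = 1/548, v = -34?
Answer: 45485/548 ≈ 83.002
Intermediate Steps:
I = 1/548 ≈ 0.0018248
U(a, G) = -34 - a
(U(11, 37) + 128) + I = ((-34 - 1*11) + 128) + 1/548 = ((-34 - 11) + 128) + 1/548 = (-45 + 128) + 1/548 = 83 + 1/548 = 45485/548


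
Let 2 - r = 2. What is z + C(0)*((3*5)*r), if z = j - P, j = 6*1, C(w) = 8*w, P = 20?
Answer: -14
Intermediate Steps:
r = 0 (r = 2 - 1*2 = 2 - 2 = 0)
j = 6
z = -14 (z = 6 - 1*20 = 6 - 20 = -14)
z + C(0)*((3*5)*r) = -14 + (8*0)*((3*5)*0) = -14 + 0*(15*0) = -14 + 0*0 = -14 + 0 = -14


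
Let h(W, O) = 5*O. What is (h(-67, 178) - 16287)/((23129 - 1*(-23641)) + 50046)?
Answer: -15397/96816 ≈ -0.15903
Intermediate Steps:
(h(-67, 178) - 16287)/((23129 - 1*(-23641)) + 50046) = (5*178 - 16287)/((23129 - 1*(-23641)) + 50046) = (890 - 16287)/((23129 + 23641) + 50046) = -15397/(46770 + 50046) = -15397/96816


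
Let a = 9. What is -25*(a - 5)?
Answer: -100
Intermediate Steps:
-25*(a - 5) = -25*(9 - 5) = -25*4 = -100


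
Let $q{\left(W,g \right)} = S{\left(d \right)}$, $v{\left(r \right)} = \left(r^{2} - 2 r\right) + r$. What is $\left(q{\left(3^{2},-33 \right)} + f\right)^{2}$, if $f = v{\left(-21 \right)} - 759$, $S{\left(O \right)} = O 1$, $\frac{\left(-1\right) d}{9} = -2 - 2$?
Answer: $68121$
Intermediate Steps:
$d = 36$ ($d = - 9 \left(-2 - 2\right) = \left(-9\right) \left(-4\right) = 36$)
$S{\left(O \right)} = O$
$v{\left(r \right)} = r^{2} - r$
$q{\left(W,g \right)} = 36$
$f = -297$ ($f = - 21 \left(-1 - 21\right) - 759 = \left(-21\right) \left(-22\right) - 759 = 462 - 759 = -297$)
$\left(q{\left(3^{2},-33 \right)} + f\right)^{2} = \left(36 - 297\right)^{2} = \left(-261\right)^{2} = 68121$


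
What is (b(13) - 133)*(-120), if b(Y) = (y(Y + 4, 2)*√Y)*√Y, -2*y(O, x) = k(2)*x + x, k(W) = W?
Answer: 20640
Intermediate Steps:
y(O, x) = -3*x/2 (y(O, x) = -(2*x + x)/2 = -3*x/2)
b(Y) = -3*Y (b(Y) = ((-3/2*2)*√Y)*√Y = (-3*√Y)*√Y = -3*Y)
(b(13) - 133)*(-120) = (-3*13 - 133)*(-120) = (-39 - 133)*(-120) = -172*(-120) = 20640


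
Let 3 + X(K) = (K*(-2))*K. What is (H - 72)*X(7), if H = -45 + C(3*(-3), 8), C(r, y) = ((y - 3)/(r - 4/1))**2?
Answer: 1994548/169 ≈ 11802.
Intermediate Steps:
C(r, y) = (-3 + y)**2/(-4 + r)**2 (C(r, y) = ((-3 + y)/(r - 4*1))**2 = ((-3 + y)/(r - 4))**2 = ((-3 + y)/(-4 + r))**2 = (-3 + y)**2/(-4 + r)**2)
X(K) = -3 - 2*K**2 (X(K) = -3 + (K*(-2))*K = -3 + (-2*K)*K = -3 - 2*K**2)
H = -7580/169 (H = -45 + (-3 + 8)**2/(-4 + 3*(-3))**2 = -45 + 5**2/(-4 - 9)**2 = -45 + 25/(-13)**2 = -45 + (1/169)*25 = -45 + 25/169 = -7580/169 ≈ -44.852)
(H - 72)*X(7) = (-7580/169 - 72)*(-3 - 2*7**2) = -19748*(-3 - 2*49)/169 = -19748*(-3 - 98)/169 = -19748/169*(-101) = 1994548/169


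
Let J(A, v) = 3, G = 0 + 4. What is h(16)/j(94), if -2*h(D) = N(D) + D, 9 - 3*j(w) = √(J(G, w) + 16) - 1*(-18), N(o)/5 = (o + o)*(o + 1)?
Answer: 18468/31 - 2052*√19/31 ≈ 307.21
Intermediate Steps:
N(o) = 10*o*(1 + o) (N(o) = 5*((o + o)*(o + 1)) = 5*((2*o)*(1 + o)) = 5*(2*o*(1 + o)) = 10*o*(1 + o))
G = 4
j(w) = -3 - √19/3 (j(w) = 3 - (√(3 + 16) - 1*(-18))/3 = 3 - (√19 + 18)/3 = 3 - (18 + √19)/3 = 3 + (-6 - √19/3) = -3 - √19/3)
h(D) = -D/2 - 5*D*(1 + D) (h(D) = -(10*D*(1 + D) + D)/2 = -(D + 10*D*(1 + D))/2 = -D/2 - 5*D*(1 + D))
h(16)/j(94) = ((½)*16*(-11 - 10*16))/(-3 - √19/3) = ((½)*16*(-11 - 160))/(-3 - √19/3) = ((½)*16*(-171))/(-3 - √19/3) = -1368/(-3 - √19/3)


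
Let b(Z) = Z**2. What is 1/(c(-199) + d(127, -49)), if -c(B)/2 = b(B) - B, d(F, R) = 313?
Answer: -1/79287 ≈ -1.2612e-5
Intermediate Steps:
c(B) = -2*B**2 + 2*B (c(B) = -2*(B**2 - B) = -2*B**2 + 2*B)
1/(c(-199) + d(127, -49)) = 1/(2*(-199)*(1 - 1*(-199)) + 313) = 1/(2*(-199)*(1 + 199) + 313) = 1/(2*(-199)*200 + 313) = 1/(-79600 + 313) = 1/(-79287) = -1/79287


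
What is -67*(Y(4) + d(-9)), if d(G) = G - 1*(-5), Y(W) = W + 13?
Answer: -871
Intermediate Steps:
Y(W) = 13 + W
d(G) = 5 + G (d(G) = G + 5 = 5 + G)
-67*(Y(4) + d(-9)) = -67*((13 + 4) + (5 - 9)) = -67*(17 - 4) = -67*13 = -871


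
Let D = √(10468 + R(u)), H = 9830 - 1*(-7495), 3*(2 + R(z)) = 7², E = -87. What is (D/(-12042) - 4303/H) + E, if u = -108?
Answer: -1511578/17325 - √94341/36126 ≈ -87.257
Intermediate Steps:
R(z) = 43/3 (R(z) = -2 + (⅓)*7² = -2 + (⅓)*49 = -2 + 49/3 = 43/3)
H = 17325 (H = 9830 + 7495 = 17325)
D = √94341/3 (D = √(10468 + 43/3) = √(31447/3) = √94341/3 ≈ 102.38)
(D/(-12042) - 4303/H) + E = ((√94341/3)/(-12042) - 4303/17325) - 87 = ((√94341/3)*(-1/12042) - 4303*1/17325) - 87 = (-√94341/36126 - 4303/17325) - 87 = (-4303/17325 - √94341/36126) - 87 = -1511578/17325 - √94341/36126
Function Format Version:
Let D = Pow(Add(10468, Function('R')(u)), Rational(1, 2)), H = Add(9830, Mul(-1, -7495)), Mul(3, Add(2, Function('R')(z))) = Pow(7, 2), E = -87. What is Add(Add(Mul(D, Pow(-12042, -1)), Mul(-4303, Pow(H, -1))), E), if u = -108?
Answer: Add(Rational(-1511578, 17325), Mul(Rational(-1, 36126), Pow(94341, Rational(1, 2)))) ≈ -87.257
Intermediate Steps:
Function('R')(z) = Rational(43, 3) (Function('R')(z) = Add(-2, Mul(Rational(1, 3), Pow(7, 2))) = Add(-2, Mul(Rational(1, 3), 49)) = Add(-2, Rational(49, 3)) = Rational(43, 3))
H = 17325 (H = Add(9830, 7495) = 17325)
D = Mul(Rational(1, 3), Pow(94341, Rational(1, 2))) (D = Pow(Add(10468, Rational(43, 3)), Rational(1, 2)) = Pow(Rational(31447, 3), Rational(1, 2)) = Mul(Rational(1, 3), Pow(94341, Rational(1, 2))) ≈ 102.38)
Add(Add(Mul(D, Pow(-12042, -1)), Mul(-4303, Pow(H, -1))), E) = Add(Add(Mul(Mul(Rational(1, 3), Pow(94341, Rational(1, 2))), Pow(-12042, -1)), Mul(-4303, Pow(17325, -1))), -87) = Add(Add(Mul(Mul(Rational(1, 3), Pow(94341, Rational(1, 2))), Rational(-1, 12042)), Mul(-4303, Rational(1, 17325))), -87) = Add(Add(Mul(Rational(-1, 36126), Pow(94341, Rational(1, 2))), Rational(-4303, 17325)), -87) = Add(Add(Rational(-4303, 17325), Mul(Rational(-1, 36126), Pow(94341, Rational(1, 2)))), -87) = Add(Rational(-1511578, 17325), Mul(Rational(-1, 36126), Pow(94341, Rational(1, 2))))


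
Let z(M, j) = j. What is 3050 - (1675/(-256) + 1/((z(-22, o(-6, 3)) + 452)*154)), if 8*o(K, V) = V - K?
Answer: 218408333351/71456000 ≈ 3056.5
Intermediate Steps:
o(K, V) = -K/8 + V/8 (o(K, V) = (V - K)/8 = -K/8 + V/8)
3050 - (1675/(-256) + 1/((z(-22, o(-6, 3)) + 452)*154)) = 3050 - (1675/(-256) + 1/(((-⅛*(-6) + (⅛)*3) + 452)*154)) = 3050 - (1675*(-1/256) + (1/154)/((¾ + 3/8) + 452)) = 3050 - (-1675/256 + (1/154)/(9/8 + 452)) = 3050 - (-1675/256 + (1/154)/(3625/8)) = 3050 - (-1675/256 + (8/3625)*(1/154)) = 3050 - (-1675/256 + 4/279125) = 3050 - 1*(-467533351/71456000) = 3050 + 467533351/71456000 = 218408333351/71456000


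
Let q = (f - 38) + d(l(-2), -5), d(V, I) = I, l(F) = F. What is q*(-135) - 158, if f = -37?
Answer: 10642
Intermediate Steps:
q = -80 (q = (-37 - 38) - 5 = -75 - 5 = -80)
q*(-135) - 158 = -80*(-135) - 158 = 10800 - 158 = 10642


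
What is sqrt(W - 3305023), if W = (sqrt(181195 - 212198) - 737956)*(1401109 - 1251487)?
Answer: sqrt(-110417757655 + 149622*I*sqrt(31003)) ≈ 40.0 + 3.3229e+5*I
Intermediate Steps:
W = -110414452632 + 149622*I*sqrt(31003) (W = (sqrt(-31003) - 737956)*149622 = (I*sqrt(31003) - 737956)*149622 = (-737956 + I*sqrt(31003))*149622 = -110414452632 + 149622*I*sqrt(31003) ≈ -1.1041e+11 + 2.6345e+7*I)
sqrt(W - 3305023) = sqrt((-110414452632 + 149622*I*sqrt(31003)) - 3305023) = sqrt(-110417757655 + 149622*I*sqrt(31003))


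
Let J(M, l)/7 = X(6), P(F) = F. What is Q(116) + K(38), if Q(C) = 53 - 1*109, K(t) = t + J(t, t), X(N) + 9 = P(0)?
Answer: -81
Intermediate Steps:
X(N) = -9 (X(N) = -9 + 0 = -9)
J(M, l) = -63 (J(M, l) = 7*(-9) = -63)
K(t) = -63 + t (K(t) = t - 63 = -63 + t)
Q(C) = -56 (Q(C) = 53 - 109 = -56)
Q(116) + K(38) = -56 + (-63 + 38) = -56 - 25 = -81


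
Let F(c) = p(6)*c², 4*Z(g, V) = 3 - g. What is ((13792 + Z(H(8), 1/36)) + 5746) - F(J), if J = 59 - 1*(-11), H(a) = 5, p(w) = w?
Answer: -19725/2 ≈ -9862.5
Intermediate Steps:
J = 70 (J = 59 + 11 = 70)
Z(g, V) = ¾ - g/4 (Z(g, V) = (3 - g)/4 = ¾ - g/4)
F(c) = 6*c²
((13792 + Z(H(8), 1/36)) + 5746) - F(J) = ((13792 + (¾ - ¼*5)) + 5746) - 6*70² = ((13792 + (¾ - 5/4)) + 5746) - 6*4900 = ((13792 - ½) + 5746) - 1*29400 = (27583/2 + 5746) - 29400 = 39075/2 - 29400 = -19725/2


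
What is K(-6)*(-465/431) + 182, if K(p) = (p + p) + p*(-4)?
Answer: 72862/431 ≈ 169.05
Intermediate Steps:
K(p) = -2*p (K(p) = 2*p - 4*p = -2*p)
K(-6)*(-465/431) + 182 = (-2*(-6))*(-465/431) + 182 = 12*(-465*1/431) + 182 = 12*(-465/431) + 182 = -5580/431 + 182 = 72862/431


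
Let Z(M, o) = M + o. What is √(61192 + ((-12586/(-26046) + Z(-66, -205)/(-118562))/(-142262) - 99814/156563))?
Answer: √16613894777949193333732457573483329273097/521063516680700766 ≈ 247.37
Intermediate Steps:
√(61192 + ((-12586/(-26046) + Z(-66, -205)/(-118562))/(-142262) - 99814/156563)) = √(61192 + ((-12586/(-26046) + (-66 - 205)/(-118562))/(-142262) - 99814/156563)) = √(61192 + ((-12586*(-1/26046) - 271*(-1/118562))*(-1/142262) - 99814*1/156563)) = √(61192 + ((6293/13023 + 271/118562)*(-1/142262) - 9074/14233)) = √(61192 + ((749639899/1544032926)*(-1/142262) - 9074/14233)) = √(61192 + (-749639899/219657212118612 - 9074/14233)) = √(61192 - 1993180212388967755/3126381100084204596) = √(191307519096140258670677/3126381100084204596) = √16613894777949193333732457573483329273097/521063516680700766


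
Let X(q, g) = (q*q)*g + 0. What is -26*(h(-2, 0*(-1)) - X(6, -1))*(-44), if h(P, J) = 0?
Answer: 41184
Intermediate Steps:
X(q, g) = g*q² (X(q, g) = q²*g + 0 = g*q² + 0 = g*q²)
-26*(h(-2, 0*(-1)) - X(6, -1))*(-44) = -26*(0 - (-1)*6²)*(-44) = -26*(0 - (-1)*36)*(-44) = -26*(0 - 1*(-36))*(-44) = -26*(0 + 36)*(-44) = -26*36*(-44) = -936*(-44) = 41184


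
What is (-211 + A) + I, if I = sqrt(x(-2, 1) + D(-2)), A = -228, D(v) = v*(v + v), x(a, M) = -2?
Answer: -439 + sqrt(6) ≈ -436.55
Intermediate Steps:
D(v) = 2*v**2 (D(v) = v*(2*v) = 2*v**2)
I = sqrt(6) (I = sqrt(-2 + 2*(-2)**2) = sqrt(-2 + 2*4) = sqrt(-2 + 8) = sqrt(6) ≈ 2.4495)
(-211 + A) + I = (-211 - 228) + sqrt(6) = -439 + sqrt(6)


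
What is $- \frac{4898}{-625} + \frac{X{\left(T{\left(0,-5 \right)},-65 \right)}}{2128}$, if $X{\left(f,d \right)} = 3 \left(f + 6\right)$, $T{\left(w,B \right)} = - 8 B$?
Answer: $\frac{5254597}{665000} \approx 7.9016$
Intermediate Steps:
$X{\left(f,d \right)} = 18 + 3 f$ ($X{\left(f,d \right)} = 3 \left(6 + f\right) = 18 + 3 f$)
$- \frac{4898}{-625} + \frac{X{\left(T{\left(0,-5 \right)},-65 \right)}}{2128} = - \frac{4898}{-625} + \frac{18 + 3 \left(\left(-8\right) \left(-5\right)\right)}{2128} = \left(-4898\right) \left(- \frac{1}{625}\right) + \left(18 + 3 \cdot 40\right) \frac{1}{2128} = \frac{4898}{625} + \left(18 + 120\right) \frac{1}{2128} = \frac{4898}{625} + 138 \cdot \frac{1}{2128} = \frac{4898}{625} + \frac{69}{1064} = \frac{5254597}{665000}$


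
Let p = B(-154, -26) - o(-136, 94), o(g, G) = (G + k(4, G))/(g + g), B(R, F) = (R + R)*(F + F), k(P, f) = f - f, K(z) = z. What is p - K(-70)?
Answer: 2187743/136 ≈ 16086.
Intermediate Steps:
k(P, f) = 0
B(R, F) = 4*F*R (B(R, F) = (2*R)*(2*F) = 4*F*R)
o(g, G) = G/(2*g) (o(g, G) = (G + 0)/(g + g) = G/((2*g)) = G*(1/(2*g)) = G/(2*g))
p = 2178223/136 (p = 4*(-26)*(-154) - 94/(2*(-136)) = 16016 - 94*(-1)/(2*136) = 16016 - 1*(-47/136) = 16016 + 47/136 = 2178223/136 ≈ 16016.)
p - K(-70) = 2178223/136 - 1*(-70) = 2178223/136 + 70 = 2187743/136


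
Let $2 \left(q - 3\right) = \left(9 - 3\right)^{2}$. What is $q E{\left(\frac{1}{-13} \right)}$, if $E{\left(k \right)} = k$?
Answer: $- \frac{21}{13} \approx -1.6154$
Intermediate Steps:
$q = 21$ ($q = 3 + \frac{\left(9 - 3\right)^{2}}{2} = 3 + \frac{6^{2}}{2} = 3 + \frac{1}{2} \cdot 36 = 3 + 18 = 21$)
$q E{\left(\frac{1}{-13} \right)} = \frac{21}{-13} = 21 \left(- \frac{1}{13}\right) = - \frac{21}{13}$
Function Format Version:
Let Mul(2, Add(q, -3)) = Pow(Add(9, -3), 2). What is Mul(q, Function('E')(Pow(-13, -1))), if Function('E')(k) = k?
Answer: Rational(-21, 13) ≈ -1.6154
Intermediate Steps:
q = 21 (q = Add(3, Mul(Rational(1, 2), Pow(Add(9, -3), 2))) = Add(3, Mul(Rational(1, 2), Pow(6, 2))) = Add(3, Mul(Rational(1, 2), 36)) = Add(3, 18) = 21)
Mul(q, Function('E')(Pow(-13, -1))) = Mul(21, Pow(-13, -1)) = Mul(21, Rational(-1, 13)) = Rational(-21, 13)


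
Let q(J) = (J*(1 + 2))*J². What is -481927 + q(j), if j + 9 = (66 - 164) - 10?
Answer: -5286766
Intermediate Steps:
j = -117 (j = -9 + ((66 - 164) - 10) = -9 + (-98 - 10) = -9 - 108 = -117)
q(J) = 3*J³ (q(J) = (J*3)*J² = (3*J)*J² = 3*J³)
-481927 + q(j) = -481927 + 3*(-117)³ = -481927 + 3*(-1601613) = -481927 - 4804839 = -5286766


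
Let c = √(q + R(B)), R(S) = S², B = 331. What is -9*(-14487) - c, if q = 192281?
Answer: 130383 - 3*√33538 ≈ 1.2983e+5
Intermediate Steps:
c = 3*√33538 (c = √(192281 + 331²) = √(192281 + 109561) = √301842 = 3*√33538 ≈ 549.40)
-9*(-14487) - c = -9*(-14487) - 3*√33538 = 130383 - 3*√33538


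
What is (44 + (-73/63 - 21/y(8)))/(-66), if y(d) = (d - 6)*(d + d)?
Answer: -85045/133056 ≈ -0.63917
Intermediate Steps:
y(d) = 2*d*(-6 + d) (y(d) = (-6 + d)*(2*d) = 2*d*(-6 + d))
(44 + (-73/63 - 21/y(8)))/(-66) = (44 + (-73/63 - 21*1/(16*(-6 + 8))))/(-66) = (44 + (-73*1/63 - 21/(2*8*2)))*(-1/66) = (44 + (-73/63 - 21/32))*(-1/66) = (44 - 3659/2016)*(-1/66) = (85045/2016)*(-1/66) = -85045/133056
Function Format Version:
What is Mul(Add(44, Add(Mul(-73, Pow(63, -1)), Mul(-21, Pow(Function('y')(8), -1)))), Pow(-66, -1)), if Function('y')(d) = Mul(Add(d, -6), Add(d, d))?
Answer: Rational(-85045, 133056) ≈ -0.63917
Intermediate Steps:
Function('y')(d) = Mul(2, d, Add(-6, d)) (Function('y')(d) = Mul(Add(-6, d), Mul(2, d)) = Mul(2, d, Add(-6, d)))
Mul(Add(44, Add(Mul(-73, Pow(63, -1)), Mul(-21, Pow(Function('y')(8), -1)))), Pow(-66, -1)) = Mul(Add(44, Add(Mul(-73, Pow(63, -1)), Mul(-21, Pow(Mul(2, 8, Add(-6, 8)), -1)))), Pow(-66, -1)) = Mul(Add(44, Add(Mul(-73, Rational(1, 63)), Mul(-21, Pow(Mul(2, 8, 2), -1)))), Rational(-1, 66)) = Mul(Add(44, Add(Rational(-73, 63), Mul(-21, Pow(32, -1)))), Rational(-1, 66)) = Mul(Add(44, Add(Rational(-73, 63), Mul(-21, Rational(1, 32)))), Rational(-1, 66)) = Mul(Add(44, Add(Rational(-73, 63), Rational(-21, 32))), Rational(-1, 66)) = Mul(Add(44, Rational(-3659, 2016)), Rational(-1, 66)) = Mul(Rational(85045, 2016), Rational(-1, 66)) = Rational(-85045, 133056)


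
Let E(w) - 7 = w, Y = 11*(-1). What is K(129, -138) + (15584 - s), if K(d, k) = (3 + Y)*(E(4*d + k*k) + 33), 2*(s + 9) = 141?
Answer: -282555/2 ≈ -1.4128e+5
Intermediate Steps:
Y = -11
s = 123/2 (s = -9 + (½)*141 = -9 + 141/2 = 123/2 ≈ 61.500)
E(w) = 7 + w
K(d, k) = -320 - 32*d - 8*k² (K(d, k) = (3 - 11)*((7 + (4*d + k*k)) + 33) = -8*((7 + (4*d + k²)) + 33) = -8*((7 + (k² + 4*d)) + 33) = -8*((7 + k² + 4*d) + 33) = -8*(40 + k² + 4*d) = -320 - 32*d - 8*k²)
K(129, -138) + (15584 - s) = (-320 - 32*129 - 8*(-138)²) + (15584 - 1*123/2) = (-320 - 4128 - 8*19044) + (15584 - 123/2) = (-320 - 4128 - 152352) + 31045/2 = -156800 + 31045/2 = -282555/2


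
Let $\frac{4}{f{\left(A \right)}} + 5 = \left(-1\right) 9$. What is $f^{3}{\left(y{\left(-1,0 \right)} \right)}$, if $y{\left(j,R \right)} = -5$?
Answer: $- \frac{8}{343} \approx -0.023324$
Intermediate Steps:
$f{\left(A \right)} = - \frac{2}{7}$ ($f{\left(A \right)} = \frac{4}{-5 - 9} = \frac{4}{-14} = 4 \left(- \frac{1}{14}\right) = - \frac{2}{7}$)
$f^{3}{\left(y{\left(-1,0 \right)} \right)} = \left(- \frac{2}{7}\right)^{3} = - \frac{8}{343}$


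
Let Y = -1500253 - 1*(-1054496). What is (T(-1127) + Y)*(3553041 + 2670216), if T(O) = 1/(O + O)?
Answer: -6252732081440703/2254 ≈ -2.7741e+12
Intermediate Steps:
T(O) = 1/(2*O)
Y = -445757 (Y = -1500253 + 1054496 = -445757)
(T(-1127) + Y)*(3553041 + 2670216) = ((½)/(-1127) - 445757)*(3553041 + 2670216) = ((½)*(-1/1127) - 445757)*6223257 = (-1/2254 - 445757)*6223257 = -1004736279/2254*6223257 = -6252732081440703/2254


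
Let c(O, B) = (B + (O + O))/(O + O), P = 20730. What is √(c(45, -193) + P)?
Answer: √18655970/30 ≈ 143.98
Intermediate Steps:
c(O, B) = (B + 2*O)/(2*O) (c(O, B) = (B + 2*O)/((2*O)) = (B + 2*O)*(1/(2*O)) = (B + 2*O)/(2*O))
√(c(45, -193) + P) = √((45 + (½)*(-193))/45 + 20730) = √((45 - 193/2)/45 + 20730) = √((1/45)*(-103/2) + 20730) = √(-103/90 + 20730) = √(1865597/90) = √18655970/30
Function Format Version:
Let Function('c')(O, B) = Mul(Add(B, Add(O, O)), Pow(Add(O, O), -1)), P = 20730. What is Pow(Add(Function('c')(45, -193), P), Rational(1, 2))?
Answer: Mul(Rational(1, 30), Pow(18655970, Rational(1, 2))) ≈ 143.98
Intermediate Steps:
Function('c')(O, B) = Mul(Rational(1, 2), Pow(O, -1), Add(B, Mul(2, O))) (Function('c')(O, B) = Mul(Add(B, Mul(2, O)), Pow(Mul(2, O), -1)) = Mul(Add(B, Mul(2, O)), Mul(Rational(1, 2), Pow(O, -1))) = Mul(Rational(1, 2), Pow(O, -1), Add(B, Mul(2, O))))
Pow(Add(Function('c')(45, -193), P), Rational(1, 2)) = Pow(Add(Mul(Pow(45, -1), Add(45, Mul(Rational(1, 2), -193))), 20730), Rational(1, 2)) = Pow(Add(Mul(Rational(1, 45), Add(45, Rational(-193, 2))), 20730), Rational(1, 2)) = Pow(Add(Mul(Rational(1, 45), Rational(-103, 2)), 20730), Rational(1, 2)) = Pow(Add(Rational(-103, 90), 20730), Rational(1, 2)) = Pow(Rational(1865597, 90), Rational(1, 2)) = Mul(Rational(1, 30), Pow(18655970, Rational(1, 2)))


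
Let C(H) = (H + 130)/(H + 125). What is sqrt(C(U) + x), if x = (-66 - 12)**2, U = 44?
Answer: sqrt(1028370)/13 ≈ 78.007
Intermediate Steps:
C(H) = (130 + H)/(125 + H)
x = 6084 (x = (-78)**2 = 6084)
sqrt(C(U) + x) = sqrt((130 + 44)/(125 + 44) + 6084) = sqrt(174/169 + 6084) = sqrt(1028370/169) = sqrt(1028370)/13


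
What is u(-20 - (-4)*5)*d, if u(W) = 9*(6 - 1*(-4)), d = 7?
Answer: 630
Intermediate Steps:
u(W) = 90 (u(W) = 9*(6 + 4) = 9*10 = 90)
u(-20 - (-4)*5)*d = 90*7 = 630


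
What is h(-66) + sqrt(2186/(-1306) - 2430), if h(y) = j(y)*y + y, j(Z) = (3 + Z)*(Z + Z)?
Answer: -548922 + 11*I*sqrt(8569319)/653 ≈ -5.4892e+5 + 49.312*I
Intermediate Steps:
j(Z) = 2*Z*(3 + Z) (j(Z) = (3 + Z)*(2*Z) = 2*Z*(3 + Z))
h(y) = y + 2*y**2*(3 + y) (h(y) = (2*y*(3 + y))*y + y = 2*y**2*(3 + y) + y = y + 2*y**2*(3 + y))
h(-66) + sqrt(2186/(-1306) - 2430) = -66*(1 + 2*(-66)*(3 - 66)) + sqrt(2186/(-1306) - 2430) = -66*(1 + 2*(-66)*(-63)) + sqrt(2186*(-1/1306) - 2430) = -66*(1 + 8316) + sqrt(-1093/653 - 2430) = -66*8317 + sqrt(-1587883/653) = -548922 + 11*I*sqrt(8569319)/653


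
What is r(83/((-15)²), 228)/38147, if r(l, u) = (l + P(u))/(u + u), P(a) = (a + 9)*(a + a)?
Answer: 24316283/3913882200 ≈ 0.0062128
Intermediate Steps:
P(a) = 2*a*(9 + a) (P(a) = (9 + a)*(2*a) = 2*a*(9 + a))
r(l, u) = (l + 2*u*(9 + u))/(2*u) (r(l, u) = (l + 2*u*(9 + u))/(u + u) = (l + 2*u*(9 + u))/((2*u)) = (l + 2*u*(9 + u))*(1/(2*u)) = (l + 2*u*(9 + u))/(2*u))
r(83/((-15)²), 228)/38147 = (9 + 228 + (½)*(83/((-15)²))/228)/38147 = (9 + 228 + (½)*(83/225)*(1/228))*(1/38147) = (9 + 228 + 83/102600)*(1/38147) = (24316283/102600)*(1/38147) = 24316283/3913882200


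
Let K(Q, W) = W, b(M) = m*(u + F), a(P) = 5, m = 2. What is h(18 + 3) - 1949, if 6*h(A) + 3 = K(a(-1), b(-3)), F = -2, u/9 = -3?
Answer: -11755/6 ≈ -1959.2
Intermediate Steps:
u = -27 (u = 9*(-3) = -27)
b(M) = -58 (b(M) = 2*(-27 - 2) = 2*(-29) = -58)
h(A) = -61/6 (h(A) = -1/2 + (1/6)*(-58) = -1/2 - 29/3 = -61/6)
h(18 + 3) - 1949 = -61/6 - 1949 = -11755/6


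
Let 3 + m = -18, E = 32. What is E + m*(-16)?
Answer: 368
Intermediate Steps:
m = -21 (m = -3 - 18 = -21)
E + m*(-16) = 32 - 21*(-16) = 32 + 336 = 368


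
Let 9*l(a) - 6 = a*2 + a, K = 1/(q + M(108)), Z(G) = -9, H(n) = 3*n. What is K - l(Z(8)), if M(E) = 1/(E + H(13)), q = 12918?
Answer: 13293070/5696841 ≈ 2.3334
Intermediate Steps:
M(E) = 1/(39 + E) (M(E) = 1/(E + 3*13) = 1/(E + 39) = 1/(39 + E))
K = 147/1898947 (K = 1/(12918 + 1/(39 + 108)) = 1/(12918 + 1/147) = 1/(1898947/147) = 147/1898947 ≈ 7.7411e-5)
l(a) = ⅔ + a/3 (l(a) = ⅔ + (a*2 + a)/9 = ⅔ + (2*a + a)/9 = ⅔ + (3*a)/9 = ⅔ + a/3)
K - l(Z(8)) = 147/1898947 - (⅔ + (⅓)*(-9)) = 147/1898947 - (⅔ - 3) = 147/1898947 - 1*(-7/3) = 147/1898947 + 7/3 = 13293070/5696841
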